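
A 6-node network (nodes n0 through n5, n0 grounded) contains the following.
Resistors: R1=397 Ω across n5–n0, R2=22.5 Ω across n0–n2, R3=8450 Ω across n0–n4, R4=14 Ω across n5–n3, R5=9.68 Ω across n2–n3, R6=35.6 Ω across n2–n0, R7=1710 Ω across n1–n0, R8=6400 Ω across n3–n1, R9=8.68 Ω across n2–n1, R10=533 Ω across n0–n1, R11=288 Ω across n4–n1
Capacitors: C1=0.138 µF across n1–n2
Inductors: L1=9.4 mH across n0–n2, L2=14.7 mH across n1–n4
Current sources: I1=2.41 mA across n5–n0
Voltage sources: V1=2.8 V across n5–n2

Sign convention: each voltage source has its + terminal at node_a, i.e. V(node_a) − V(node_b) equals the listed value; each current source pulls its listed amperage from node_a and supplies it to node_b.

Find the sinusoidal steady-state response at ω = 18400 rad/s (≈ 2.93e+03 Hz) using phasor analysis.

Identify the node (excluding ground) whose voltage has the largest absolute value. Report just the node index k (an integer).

5

MNA unknowns: 5 node voltages V₁..V_5 plus 1 source current (V1)
R1: Y=0.002519+0.000j on G[5,0]
R2: Y=0.04444+0.000j on G[0,2]
R3: Y=0.0001183+0.000j on G[0,4]
R4: Y=0.07143+0.000j on G[5,3]
C1: Y=0.000+0.002539j on G[1,2]
R5: Y=0.1033+0.000j on G[2,3]
R6: Y=0.02809+0.000j on G[2,0]
R7: Y=0.0005848+0.000j on G[1,0]
R8: Y=0.0001563+0.000j on G[3,1]
R9: Y=0.1152+0.000j on G[2,1]
R10: Y=0.001876+0.000j on G[0,1]
L1: Y=0.000-0.005782j on G[0,2]
L2: Y=0.000-0.003697j on G[1,4]
I1: z[5]−=0.00241, z[0]+=0.00241
R11: Y=0.003472+0.000j on G[4,1]
V1: row V5−V2=2.8, i_V1 at 5,2
solve → V1=-0.1172-0.008939j, V2=-0.1214-0.009045j, V3=1.022-0.009045j, V4=-0.1155-0.006866j, V5=2.679-0.009045j
aux → i_V1=-0.1275+2.279e-05j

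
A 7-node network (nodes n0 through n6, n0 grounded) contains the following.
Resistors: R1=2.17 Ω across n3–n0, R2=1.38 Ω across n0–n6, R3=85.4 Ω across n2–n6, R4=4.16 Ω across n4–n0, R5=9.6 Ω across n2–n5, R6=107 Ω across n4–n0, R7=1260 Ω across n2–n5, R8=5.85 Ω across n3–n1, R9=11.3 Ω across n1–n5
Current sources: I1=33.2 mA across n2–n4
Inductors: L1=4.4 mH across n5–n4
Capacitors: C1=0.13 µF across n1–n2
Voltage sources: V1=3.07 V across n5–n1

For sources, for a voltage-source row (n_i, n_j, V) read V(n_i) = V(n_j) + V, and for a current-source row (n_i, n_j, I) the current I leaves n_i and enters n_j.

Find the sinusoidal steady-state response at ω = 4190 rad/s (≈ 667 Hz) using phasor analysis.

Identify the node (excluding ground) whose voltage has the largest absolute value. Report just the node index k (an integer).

Apply KCL at each of the 6 non-ground nodes and solve the resulting linear system.
Node n1: branches {C1, R8, R9, V1} → V_1 = -0.9033+0.7209j
Node n2: branches {I1, R3, R5, C1, R7} → V_2 = 1.667+0.6376j
Node n3: branches {R1, R8} → V_3 = -0.2444+0.1951j
Node n4: branches {I1, R4, L1, R6} → V_4 = 0.3741-0.3894j
Node n5: branches {R5, L1, R7, R9, V1} → V_5 = 2.167+0.7209j
Node n6: branches {R2, R3} → V_6 = 0.02651+0.01014j
Source currents: i(V1)=-0.3844+0.08849j

5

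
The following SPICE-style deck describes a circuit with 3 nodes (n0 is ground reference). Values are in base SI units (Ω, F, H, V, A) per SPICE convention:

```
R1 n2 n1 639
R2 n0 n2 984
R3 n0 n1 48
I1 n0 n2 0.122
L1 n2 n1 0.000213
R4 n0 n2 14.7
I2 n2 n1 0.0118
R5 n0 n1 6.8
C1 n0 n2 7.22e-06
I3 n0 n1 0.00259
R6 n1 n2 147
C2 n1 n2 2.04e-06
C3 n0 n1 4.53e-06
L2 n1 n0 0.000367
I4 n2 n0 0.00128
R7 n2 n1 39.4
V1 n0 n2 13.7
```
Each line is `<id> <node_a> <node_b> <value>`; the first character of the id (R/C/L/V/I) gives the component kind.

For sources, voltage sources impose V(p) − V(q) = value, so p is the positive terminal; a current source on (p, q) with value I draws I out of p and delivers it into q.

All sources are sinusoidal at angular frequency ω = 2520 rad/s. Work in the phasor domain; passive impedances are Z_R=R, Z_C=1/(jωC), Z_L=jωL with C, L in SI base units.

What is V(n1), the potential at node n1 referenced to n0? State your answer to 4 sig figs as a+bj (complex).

-8.663+0.4436j V

Apply KCL at each of the 2 non-ground nodes and solve the resulting linear system.
Node n1: branches {R1, R3, L1, I2, R5, I3, R6, C2, C3, L2, R7} → V_1 = -8.663+0.4436j
Node n2: branches {R1, R2, I1, L1, R4, I2, C1, R6, C2, I4, R7, V1} → V_2 = -13.70+0.000j
Source currents: i(V1)=-2.049+9.094j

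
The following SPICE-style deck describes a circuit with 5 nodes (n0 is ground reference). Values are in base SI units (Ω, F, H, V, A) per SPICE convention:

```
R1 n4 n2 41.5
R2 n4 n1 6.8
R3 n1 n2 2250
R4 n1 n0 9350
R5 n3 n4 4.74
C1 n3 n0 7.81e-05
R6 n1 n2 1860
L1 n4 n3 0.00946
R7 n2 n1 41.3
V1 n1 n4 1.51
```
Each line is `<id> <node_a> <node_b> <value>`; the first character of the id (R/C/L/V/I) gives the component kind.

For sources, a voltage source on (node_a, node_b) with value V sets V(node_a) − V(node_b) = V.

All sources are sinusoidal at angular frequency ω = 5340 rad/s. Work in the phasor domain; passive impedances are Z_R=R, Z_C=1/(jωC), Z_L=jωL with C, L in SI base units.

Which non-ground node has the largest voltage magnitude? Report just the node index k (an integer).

1

Apply KCL at each of the 4 non-ground nodes and solve the resulting linear system.
Node n1: branches {R2, R3, R4, R6, R7, V1} → V_1 = 1.509+0.0003157j
Node n2: branches {R1, R3, R6, R7} → V_2 = 0.7711+0.0003157j
Node n3: branches {R5, C1, L1} → V_3 = -8.096e-08+0.0003870j
Node n4: branches {R1, R2, R5, L1, V1} → V_4 = -0.0007585+0.0003157j
Source currents: i(V1)=-0.2408-3.377e-08j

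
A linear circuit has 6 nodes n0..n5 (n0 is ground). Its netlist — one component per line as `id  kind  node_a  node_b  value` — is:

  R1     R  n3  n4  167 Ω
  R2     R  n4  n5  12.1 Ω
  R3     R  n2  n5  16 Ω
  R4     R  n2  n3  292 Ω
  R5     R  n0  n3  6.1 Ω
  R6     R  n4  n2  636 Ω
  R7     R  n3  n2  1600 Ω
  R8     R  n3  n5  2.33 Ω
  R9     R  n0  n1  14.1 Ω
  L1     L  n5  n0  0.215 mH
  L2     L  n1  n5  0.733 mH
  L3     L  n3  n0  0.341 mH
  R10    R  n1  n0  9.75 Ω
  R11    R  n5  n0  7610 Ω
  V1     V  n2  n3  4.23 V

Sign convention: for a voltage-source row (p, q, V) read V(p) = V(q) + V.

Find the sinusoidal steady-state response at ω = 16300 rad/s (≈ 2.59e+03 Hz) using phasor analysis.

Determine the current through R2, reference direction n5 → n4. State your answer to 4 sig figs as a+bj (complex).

MNA unknowns: 5 node voltages V₁..V_5 plus 1 source current (V1)
R1: Y=0.005988+0.000j on G[3,4]
R2: Y=0.08264+0.000j on G[4,5]
R3: Y=0.06250+0.000j on G[2,5]
R4: Y=0.003425+0.000j on G[2,3]
R5: Y=0.1639+0.000j on G[0,3]
R6: Y=0.001572+0.000j on G[4,2]
R7: Y=0.0006250+0.000j on G[3,2]
R8: Y=0.4292+0.000j on G[3,5]
R9: Y=0.07092+0.000j on G[0,1]
L1: Y=0.000-0.2853j on G[5,0]
L2: Y=0.000-0.08370j on G[1,5]
L3: Y=0.000-0.1799j on G[3,0]
R10: Y=0.1026+0.000j on G[1,0]
R11: Y=0.0001314+0.000j on G[5,0]
V1: row V2−V3=4.23, i_V1 at 2,3
solve → V1=0.07547-0.04152j, V2=3.941+0.008045j, V3=-0.2888+0.008045j, V4=0.1975+0.1060j, V5=0.1615+0.1149j
aux → i_V1=-0.2592+0.006833j

-0.002974+0.0007402j A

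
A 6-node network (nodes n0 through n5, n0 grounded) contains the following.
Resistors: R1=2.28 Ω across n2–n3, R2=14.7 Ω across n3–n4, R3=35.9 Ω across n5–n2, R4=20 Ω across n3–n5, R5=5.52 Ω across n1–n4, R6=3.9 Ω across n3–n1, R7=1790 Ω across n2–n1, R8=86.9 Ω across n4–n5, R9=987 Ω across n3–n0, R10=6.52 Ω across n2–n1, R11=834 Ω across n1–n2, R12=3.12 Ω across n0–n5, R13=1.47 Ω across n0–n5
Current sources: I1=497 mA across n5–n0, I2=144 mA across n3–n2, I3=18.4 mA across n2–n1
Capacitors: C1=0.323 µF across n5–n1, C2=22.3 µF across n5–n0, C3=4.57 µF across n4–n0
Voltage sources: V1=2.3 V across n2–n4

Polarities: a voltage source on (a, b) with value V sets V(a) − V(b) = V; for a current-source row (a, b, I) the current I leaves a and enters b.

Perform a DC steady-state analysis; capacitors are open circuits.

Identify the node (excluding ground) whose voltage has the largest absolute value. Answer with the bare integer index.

4

Element admittances at DC:
  Y(R1) = 0.4386 S between n2,n3
  Y(R2) = 0.06803 S between n3,n4
  Y(R3) = 0.02786 S between n5,n2
  Y(R4) = 0.05000 S between n3,n5
  I1: injects 0.497 A into n0 (from n5)
  I2: injects 0.144 A into n2 (from n3)
  Y(C1) = 0.000 S between n5,n1
  Y(R5) = 0.1812 S between n1,n4
  Y(R6) = 0.2564 S between n3,n1
  Y(R7) = 0.0005587 S between n2,n1
  Y(R8) = 0.01151 S between n4,n5
  Y(R9) = 0.001013 S between n3,n0
  Y(R10) = 0.1534 S between n2,n1
  Y(R11) = 0.001199 S between n1,n2
  Y(R12) = 0.3205 S between n0,n5
  Y(C2) = 0.000 S between n5,n0
  I3: injects 0.0184 A into n1 (from n2)
  Y(C3) = 0.000 S between n4,n0
  Y(R13) = 0.6803 S between n0,n5
  V1: constraint V(n2)−V(n4) = 2.3
Assemble and solve the 6×6 MNA system:
  V(n1)=-0.7743  V(n2)=0.2104  V(n3)=-0.5125  V(n4)=-2.090  V(n5)=-0.4961
  i(V1)=-0.3639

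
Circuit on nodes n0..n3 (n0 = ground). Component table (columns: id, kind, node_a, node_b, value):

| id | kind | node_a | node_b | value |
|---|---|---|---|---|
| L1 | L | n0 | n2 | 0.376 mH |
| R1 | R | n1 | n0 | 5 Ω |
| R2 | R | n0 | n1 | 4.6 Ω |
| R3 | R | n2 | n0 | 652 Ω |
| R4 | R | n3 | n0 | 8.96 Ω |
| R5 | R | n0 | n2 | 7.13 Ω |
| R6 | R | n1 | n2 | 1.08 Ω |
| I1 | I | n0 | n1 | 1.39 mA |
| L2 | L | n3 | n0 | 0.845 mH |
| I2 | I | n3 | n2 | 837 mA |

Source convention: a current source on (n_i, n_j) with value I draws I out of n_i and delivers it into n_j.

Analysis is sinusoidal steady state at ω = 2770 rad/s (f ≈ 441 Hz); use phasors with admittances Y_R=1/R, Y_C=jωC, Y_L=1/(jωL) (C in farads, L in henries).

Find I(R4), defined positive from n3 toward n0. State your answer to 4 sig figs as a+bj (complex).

Element admittances at ω=2770 rad/s:
  Y(L1) = 0.000-0.9601j S between n0,n2
  Y(R1) = 0.2000+0.000j S between n1,n0
  Y(R2) = 0.2174+0.000j S between n0,n1
  Y(R3) = 0.001534+0.000j S between n2,n0
  Y(R4) = 0.1116+0.000j S between n3,n0
  Y(R5) = 0.1403+0.000j S between n0,n2
  Y(R6) = 0.9259+0.000j S between n1,n2
  I1: injects 0.00139 A into n1 (from n0)
  Y(L2) = 0.000-0.4272j S between n3,n0
  I2: injects 0.837 A into n2 (from n3)
Assemble and solve the 3×3 MNA system:
  V(n1)=0.2253+0.5013j  V(n2)=0.3253+0.7272j  V(n3)=-0.4791-1.834j

-0.05347-0.2047j A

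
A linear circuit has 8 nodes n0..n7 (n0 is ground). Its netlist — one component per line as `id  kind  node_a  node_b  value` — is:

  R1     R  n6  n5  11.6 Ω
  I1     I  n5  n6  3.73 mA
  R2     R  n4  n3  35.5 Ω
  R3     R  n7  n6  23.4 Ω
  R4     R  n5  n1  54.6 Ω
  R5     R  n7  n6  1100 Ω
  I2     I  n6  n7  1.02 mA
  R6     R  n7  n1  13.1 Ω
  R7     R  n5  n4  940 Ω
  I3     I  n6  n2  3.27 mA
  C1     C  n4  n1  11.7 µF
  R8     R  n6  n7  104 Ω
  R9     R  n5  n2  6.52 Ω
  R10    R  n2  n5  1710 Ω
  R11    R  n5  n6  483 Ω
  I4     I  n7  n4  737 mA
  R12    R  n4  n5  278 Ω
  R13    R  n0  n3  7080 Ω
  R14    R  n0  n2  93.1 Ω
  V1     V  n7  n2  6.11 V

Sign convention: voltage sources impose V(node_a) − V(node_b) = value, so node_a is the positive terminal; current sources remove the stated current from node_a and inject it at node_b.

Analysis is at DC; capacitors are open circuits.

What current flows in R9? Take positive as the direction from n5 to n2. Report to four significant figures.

Element admittances at DC:
  Y(R1) = 0.08621 S between n6,n5
  I1: injects 0.00373 A into n6 (from n5)
  Y(R2) = 0.02817 S between n4,n3
  Y(R3) = 0.04274 S between n7,n6
  Y(R4) = 0.01832 S between n5,n1
  Y(R5) = 0.0009091 S between n7,n6
  I2: injects 0.00102 A into n7 (from n6)
  Y(R6) = 0.07634 S between n7,n1
  Y(R7) = 0.001064 S between n5,n4
  I3: injects 0.00327 A into n2 (from n6)
  Y(C1) = 0.000 S between n4,n1
  Y(R8) = 0.009615 S between n6,n7
  Y(R9) = 0.1534 S between n5,n2
  Y(R10) = 0.0005848 S between n2,n5
  Y(R11) = 0.002070 S between n5,n6
  I4: injects 0.737 A into n4 (from n7)
  Y(R12) = 0.003597 S between n4,n5
  Y(R13) = 0.0001412 S between n0,n3
  Y(R14) = 0.01074 S between n0,n2
  V1: constraint V(n7)−V(n2) = 6.11
Assemble and solve the 8×8 MNA system:
  V(n1)=3.844  V(n2)=-2.046  V(n3)=155.6  V(n4)=156.3  V(n5)=2.927  V(n6)=3.351  V(n7)=4.064
  i(V1)=-0.7908

0.7626 A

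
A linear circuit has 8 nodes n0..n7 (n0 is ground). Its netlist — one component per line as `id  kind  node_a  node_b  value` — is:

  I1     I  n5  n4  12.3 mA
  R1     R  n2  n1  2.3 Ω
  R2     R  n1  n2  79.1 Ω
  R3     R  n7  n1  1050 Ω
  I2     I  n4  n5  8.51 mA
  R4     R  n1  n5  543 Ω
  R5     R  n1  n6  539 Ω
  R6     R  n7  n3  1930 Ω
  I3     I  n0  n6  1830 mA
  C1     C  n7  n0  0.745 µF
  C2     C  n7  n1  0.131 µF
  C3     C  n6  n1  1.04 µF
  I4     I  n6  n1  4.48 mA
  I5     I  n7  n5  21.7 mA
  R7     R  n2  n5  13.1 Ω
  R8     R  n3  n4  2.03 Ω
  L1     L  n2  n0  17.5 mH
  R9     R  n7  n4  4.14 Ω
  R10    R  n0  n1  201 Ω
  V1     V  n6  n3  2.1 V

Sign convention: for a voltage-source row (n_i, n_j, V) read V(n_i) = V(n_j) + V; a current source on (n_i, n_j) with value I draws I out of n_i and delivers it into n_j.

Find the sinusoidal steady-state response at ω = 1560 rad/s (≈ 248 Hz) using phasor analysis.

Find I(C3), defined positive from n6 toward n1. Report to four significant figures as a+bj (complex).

0.5382+0.4993j A

MNA unknowns: 7 node voltages V₁..V_7 plus 1 source current (V1)
I1: z[5]−=0.0123, z[4]+=0.0123
R1: Y=0.4348+0.000j on G[2,1]
R2: Y=0.01264+0.000j on G[1,2]
R3: Y=0.0009524+0.000j on G[7,1]
I2: z[4]−=0.00851, z[5]+=0.00851
R4: Y=0.001842+0.000j on G[1,5]
R5: Y=0.001855+0.000j on G[1,6]
R6: Y=0.0005181+0.000j on G[7,3]
I3: z[0]−=1.83, z[6]+=1.83
C1: Y=0.000+0.001162j on G[7,0]
C2: Y=0.000+0.0002044j on G[7,1]
C3: Y=0.000+0.001622j on G[6,1]
I4: z[6]−=0.00448, z[1]+=0.00448
I5: z[7]−=0.0217, z[5]+=0.0217
R7: Y=0.07634+0.000j on G[2,5]
R8: Y=0.4926+0.000j on G[3,4]
L1: Y=0.000-0.03663j on G[2,0]
R9: Y=0.2415+0.000j on G[7,4]
R10: Y=0.004975+0.000j on G[0,1]
V1: row V6−V3=2.1, i_V1 at 6,3
solve → V1=18.21+36.87j, V2=15.14+38.11j, V3=323.9-294.9j, V4=322.4-295.1j, V5=15.44+38.08j, V6=326.0-294.9j, V7=319.5-295.6j
aux → i_V1=0.7163+0.1162j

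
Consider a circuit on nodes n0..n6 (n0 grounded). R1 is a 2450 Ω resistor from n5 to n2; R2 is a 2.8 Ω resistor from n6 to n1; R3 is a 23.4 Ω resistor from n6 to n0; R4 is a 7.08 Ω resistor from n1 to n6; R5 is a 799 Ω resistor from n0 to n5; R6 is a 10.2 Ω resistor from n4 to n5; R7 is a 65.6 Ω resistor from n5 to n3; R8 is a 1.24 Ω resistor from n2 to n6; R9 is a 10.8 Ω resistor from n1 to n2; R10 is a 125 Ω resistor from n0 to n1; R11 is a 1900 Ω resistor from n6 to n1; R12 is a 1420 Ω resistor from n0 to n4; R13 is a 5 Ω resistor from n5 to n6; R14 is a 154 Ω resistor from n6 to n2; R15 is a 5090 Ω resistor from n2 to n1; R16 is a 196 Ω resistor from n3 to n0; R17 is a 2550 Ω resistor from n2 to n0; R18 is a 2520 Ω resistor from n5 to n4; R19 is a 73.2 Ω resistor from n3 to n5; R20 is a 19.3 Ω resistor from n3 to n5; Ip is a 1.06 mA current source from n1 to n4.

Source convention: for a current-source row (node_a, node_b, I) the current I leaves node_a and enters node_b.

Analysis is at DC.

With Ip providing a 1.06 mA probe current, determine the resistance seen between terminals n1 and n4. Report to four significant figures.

MNA unknowns: 6 node voltages V₁..V_6
R1: Y=0.0004082 on G[5,2]
R2: Y=0.3571 on G[6,1]
R3: Y=0.04274 on G[6,0]
R4: Y=0.1412 on G[1,6]
R5: Y=0.001252 on G[0,5]
R6: Y=0.09804 on G[4,5]
R7: Y=0.01524 on G[5,3]
R8: Y=0.8065 on G[2,6]
R9: Y=0.09259 on G[1,2]
R10: Y=0.008000 on G[0,1]
R11: Y=0.0005263 on G[6,1]
R12: Y=0.0007042 on G[0,4]
R13: Y=0.2000 on G[5,6]
R14: Y=0.006494 on G[6,2]
R15: Y=0.0001965 on G[2,1]
R16: Y=0.005102 on G[3,0]
R17: Y=0.0003922 on G[2,0]
R18: Y=0.0003968 on G[5,4]
R19: Y=0.01366 on G[3,5]
R20: Y=0.05181 on G[3,5]
Ip: z[1]−=0.00106, z[4]+=0.00106
solve → V1=-0.002265, V2=-0.0006564, V3=0.004345, V4=0.01528, V5=0.004620, V6=-0.0004758

R_eq = 16.55 Ω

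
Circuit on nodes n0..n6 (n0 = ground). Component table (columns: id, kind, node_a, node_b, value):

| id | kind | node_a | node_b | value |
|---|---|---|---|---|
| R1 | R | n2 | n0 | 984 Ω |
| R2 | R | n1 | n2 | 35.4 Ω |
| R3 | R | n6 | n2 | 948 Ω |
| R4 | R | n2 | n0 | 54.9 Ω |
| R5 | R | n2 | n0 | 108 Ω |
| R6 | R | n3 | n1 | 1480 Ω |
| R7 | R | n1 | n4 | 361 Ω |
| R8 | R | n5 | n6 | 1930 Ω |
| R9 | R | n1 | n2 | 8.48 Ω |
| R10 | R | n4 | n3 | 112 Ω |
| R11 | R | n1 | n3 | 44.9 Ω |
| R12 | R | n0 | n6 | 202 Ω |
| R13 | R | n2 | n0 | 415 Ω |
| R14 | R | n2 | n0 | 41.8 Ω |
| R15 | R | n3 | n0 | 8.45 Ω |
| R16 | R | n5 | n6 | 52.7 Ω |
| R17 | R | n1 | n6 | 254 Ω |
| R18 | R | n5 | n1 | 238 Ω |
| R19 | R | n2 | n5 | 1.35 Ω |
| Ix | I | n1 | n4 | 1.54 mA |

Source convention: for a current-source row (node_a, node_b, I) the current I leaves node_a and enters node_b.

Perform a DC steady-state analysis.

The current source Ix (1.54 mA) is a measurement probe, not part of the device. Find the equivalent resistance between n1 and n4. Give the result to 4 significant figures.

R_eq = 95.78 Ω

Element admittances at DC:
  Y(R1) = 0.001016 S between n2,n0
  Y(R2) = 0.02825 S between n1,n2
  Y(R3) = 0.001055 S between n6,n2
  Y(R4) = 0.01821 S between n2,n0
  Y(R5) = 0.009259 S between n2,n0
  Y(R6) = 0.0006757 S between n3,n1
  Y(R7) = 0.002770 S between n1,n4
  Y(R8) = 0.0005181 S between n5,n6
  Y(R9) = 0.1179 S between n1,n2
  Y(R10) = 0.008929 S between n4,n3
  Y(R11) = 0.02227 S between n1,n3
  Y(R12) = 0.004950 S between n0,n6
  Y(R13) = 0.002410 S between n2,n0
  Y(R14) = 0.02392 S between n2,n0
  Y(R15) = 0.1183 S between n3,n0
  Y(R16) = 0.01898 S between n5,n6
  Y(R17) = 0.003937 S between n1,n6
  Y(R18) = 0.004202 S between n5,n1
  Y(R19) = 0.7407 S between n2,n5
  Ix: injects 0.00154 A into n4 (from n1)
Assemble and solve the 6×6 MNA system:
  V(n1)=-0.01526  V(n2)=-0.01105  V(n3)=0.005529  V(n4)=0.1322  V(n5)=-0.01104  V(n6)=-0.009751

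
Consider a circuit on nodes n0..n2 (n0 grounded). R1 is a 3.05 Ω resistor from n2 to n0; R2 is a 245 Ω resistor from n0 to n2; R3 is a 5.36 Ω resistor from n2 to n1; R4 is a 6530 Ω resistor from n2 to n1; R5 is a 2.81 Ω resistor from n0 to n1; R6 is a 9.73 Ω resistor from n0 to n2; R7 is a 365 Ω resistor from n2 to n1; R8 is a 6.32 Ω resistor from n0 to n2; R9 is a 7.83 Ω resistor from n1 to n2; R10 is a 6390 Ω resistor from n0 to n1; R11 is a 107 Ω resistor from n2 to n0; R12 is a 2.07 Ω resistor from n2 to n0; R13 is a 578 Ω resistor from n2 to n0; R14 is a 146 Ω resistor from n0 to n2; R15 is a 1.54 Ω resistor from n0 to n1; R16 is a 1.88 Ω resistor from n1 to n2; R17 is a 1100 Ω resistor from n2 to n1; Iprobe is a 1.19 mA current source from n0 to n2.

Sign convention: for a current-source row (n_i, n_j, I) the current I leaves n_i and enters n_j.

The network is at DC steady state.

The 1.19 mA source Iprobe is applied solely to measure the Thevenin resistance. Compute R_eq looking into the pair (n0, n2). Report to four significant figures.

Element admittances at DC:
  Y(R1) = 0.3279 S between n2,n0
  Y(R2) = 0.004082 S between n0,n2
  Y(R3) = 0.1866 S between n2,n1
  Y(R4) = 0.0001531 S between n2,n1
  Y(R5) = 0.3559 S between n0,n1
  Y(R6) = 0.1028 S between n0,n2
  Y(R7) = 0.002740 S between n2,n1
  Y(R8) = 0.1582 S between n0,n2
  Y(R9) = 0.1277 S between n1,n2
  Y(R10) = 0.0001565 S between n0,n1
  Y(R11) = 0.009346 S between n2,n0
  Y(R12) = 0.4831 S between n2,n0
  Y(R13) = 0.001730 S between n2,n0
  Y(R14) = 0.006849 S between n0,n2
  Y(R15) = 0.6494 S between n0,n1
  Y(R16) = 0.5319 S between n1,n2
  Y(R17) = 0.0009091 S between n2,n1
  Iprobe: injects 0.00119 A into n2 (from n0)
Assemble and solve the 2×2 MNA system:
  V(n1)=0.0003507  V(n2)=0.0007655

R_eq = 0.6433 Ω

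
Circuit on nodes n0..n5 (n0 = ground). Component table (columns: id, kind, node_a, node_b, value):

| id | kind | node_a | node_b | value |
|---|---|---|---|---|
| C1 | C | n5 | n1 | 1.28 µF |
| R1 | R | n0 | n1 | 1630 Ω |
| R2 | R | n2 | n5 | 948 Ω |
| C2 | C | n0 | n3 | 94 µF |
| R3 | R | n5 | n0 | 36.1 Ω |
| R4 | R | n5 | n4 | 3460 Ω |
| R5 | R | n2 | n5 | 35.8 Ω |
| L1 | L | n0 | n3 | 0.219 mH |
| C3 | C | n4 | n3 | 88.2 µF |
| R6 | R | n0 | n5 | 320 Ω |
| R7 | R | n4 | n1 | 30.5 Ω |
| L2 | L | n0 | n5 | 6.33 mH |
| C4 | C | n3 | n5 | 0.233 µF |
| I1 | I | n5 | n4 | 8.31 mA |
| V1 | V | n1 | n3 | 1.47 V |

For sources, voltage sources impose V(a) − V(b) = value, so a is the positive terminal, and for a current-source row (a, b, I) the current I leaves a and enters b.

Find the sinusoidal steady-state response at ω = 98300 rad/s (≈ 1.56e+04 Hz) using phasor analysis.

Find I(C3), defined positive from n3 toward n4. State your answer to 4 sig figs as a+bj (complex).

Apply KCL at each of the 5 non-ground nodes and solve the resulting linear system.
Node n1: branches {C1, R1, R7, V1} → V_1 = 1.469+0.004144j
Node n2: branches {R2, R5} → V_2 = 1.190+0.3124j
Node n3: branches {C2, L1, C3, C4, V1} → V_3 = -0.0008397+0.004144j
Node n4: branches {R4, C3, R7, I1} → V_4 = -0.0008044-0.002413j
Node n5: branches {C1, R2, R3, R4, R5, R6, L2, C4, I1} → V_5 = 1.190+0.3124j
Source currents: i(V1)=-0.08788-0.03531j

-0.05685-0.0003060j A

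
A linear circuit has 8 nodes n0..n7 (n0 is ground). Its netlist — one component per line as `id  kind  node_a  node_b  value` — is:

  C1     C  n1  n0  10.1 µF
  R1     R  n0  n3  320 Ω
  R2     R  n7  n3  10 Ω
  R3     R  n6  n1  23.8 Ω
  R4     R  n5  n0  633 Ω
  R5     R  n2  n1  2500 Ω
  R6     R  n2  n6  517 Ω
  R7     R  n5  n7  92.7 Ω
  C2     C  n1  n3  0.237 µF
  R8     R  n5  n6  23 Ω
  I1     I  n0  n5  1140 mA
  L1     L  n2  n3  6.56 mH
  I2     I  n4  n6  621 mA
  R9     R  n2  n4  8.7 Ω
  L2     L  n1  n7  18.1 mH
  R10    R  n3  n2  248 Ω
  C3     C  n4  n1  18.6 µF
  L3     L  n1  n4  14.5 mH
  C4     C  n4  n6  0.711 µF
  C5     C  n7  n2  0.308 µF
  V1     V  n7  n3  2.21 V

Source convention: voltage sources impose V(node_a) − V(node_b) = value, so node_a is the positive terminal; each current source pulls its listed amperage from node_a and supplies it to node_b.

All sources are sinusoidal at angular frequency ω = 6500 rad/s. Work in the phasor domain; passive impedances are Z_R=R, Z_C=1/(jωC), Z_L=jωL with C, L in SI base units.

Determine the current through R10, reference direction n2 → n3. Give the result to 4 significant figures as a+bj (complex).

Element admittances at ω=6500 rad/s:
  Y(C1) = 0.000+0.06565j S between n1,n0
  Y(R1) = 0.003125+0.000j S between n0,n3
  Y(R2) = 0.1000+0.000j S between n7,n3
  Y(R3) = 0.04202+0.000j S between n6,n1
  Y(R4) = 0.001580+0.000j S between n5,n0
  Y(R5) = 0.0004000+0.000j S between n2,n1
  Y(R6) = 0.001934+0.000j S between n2,n6
  Y(R7) = 0.01079+0.000j S between n5,n7
  Y(C2) = 0.000+0.001540j S between n1,n3
  Y(R8) = 0.04348+0.000j S between n5,n6
  I1: injects 1.14 A into n5 (from n0)
  Y(L1) = 0.000-0.02345j S between n2,n3
  I2: injects 0.621 A into n6 (from n4)
  Y(R9) = 0.1149+0.000j S between n2,n4
  Y(L2) = 0.000-0.008500j S between n1,n7
  Y(R10) = 0.004032+0.000j S between n3,n2
  Y(C3) = 0.000+0.1209j S between n4,n1
  Y(L3) = 0.000-0.01061j S between n1,n4
  Y(C4) = 0.000+0.004621j S between n4,n6
  Y(C5) = 0.000+0.002002j S between n7,n2
  V1: constraint V(n7)−V(n3) = 2.21
Assemble and solve the 8×8 MNA system:
  V(n1)=0.4036-15.88j  V(n2)=3.941-13.54j  V(n3)=7.989-2.077j  V(n4)=1.234-13.18j  V(n5)=45.73-12.66j  V(n6)=29.99-15.75j  V(n7)=10.20-2.077j
  i(V1)=0.06792-0.04348j

-0.01632-0.04623j A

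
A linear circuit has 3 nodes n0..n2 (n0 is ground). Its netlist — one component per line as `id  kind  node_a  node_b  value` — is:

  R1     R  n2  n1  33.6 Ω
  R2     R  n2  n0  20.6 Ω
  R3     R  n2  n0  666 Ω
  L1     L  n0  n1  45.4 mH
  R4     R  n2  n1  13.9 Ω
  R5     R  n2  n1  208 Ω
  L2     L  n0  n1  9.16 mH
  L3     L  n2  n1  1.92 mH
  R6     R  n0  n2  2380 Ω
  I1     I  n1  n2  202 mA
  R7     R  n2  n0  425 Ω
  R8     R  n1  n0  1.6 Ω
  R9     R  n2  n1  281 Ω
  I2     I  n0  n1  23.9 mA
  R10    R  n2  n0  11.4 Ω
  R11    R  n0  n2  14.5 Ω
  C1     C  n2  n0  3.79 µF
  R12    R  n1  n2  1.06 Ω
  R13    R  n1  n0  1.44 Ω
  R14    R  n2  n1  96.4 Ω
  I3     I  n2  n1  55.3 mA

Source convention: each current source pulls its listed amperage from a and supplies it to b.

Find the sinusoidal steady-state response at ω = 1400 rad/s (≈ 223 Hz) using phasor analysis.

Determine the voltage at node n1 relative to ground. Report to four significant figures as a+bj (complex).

0.001487-0.004565j V

Apply KCL at each of the 2 non-ground nodes and solve the resulting linear system.
Node n1: branches {R1, L1, R4, R5, L2, L3, I1, R8, R9, I2, R12, R13, R14, I3} → V_1 = 0.001487-0.004565j
Node n2: branches {R1, R2, R3, R4, R5, L3, R6, I1, R7, R9, R10, R11, C1, R12, R14, I3} → V_2 = 0.1074+0.02669j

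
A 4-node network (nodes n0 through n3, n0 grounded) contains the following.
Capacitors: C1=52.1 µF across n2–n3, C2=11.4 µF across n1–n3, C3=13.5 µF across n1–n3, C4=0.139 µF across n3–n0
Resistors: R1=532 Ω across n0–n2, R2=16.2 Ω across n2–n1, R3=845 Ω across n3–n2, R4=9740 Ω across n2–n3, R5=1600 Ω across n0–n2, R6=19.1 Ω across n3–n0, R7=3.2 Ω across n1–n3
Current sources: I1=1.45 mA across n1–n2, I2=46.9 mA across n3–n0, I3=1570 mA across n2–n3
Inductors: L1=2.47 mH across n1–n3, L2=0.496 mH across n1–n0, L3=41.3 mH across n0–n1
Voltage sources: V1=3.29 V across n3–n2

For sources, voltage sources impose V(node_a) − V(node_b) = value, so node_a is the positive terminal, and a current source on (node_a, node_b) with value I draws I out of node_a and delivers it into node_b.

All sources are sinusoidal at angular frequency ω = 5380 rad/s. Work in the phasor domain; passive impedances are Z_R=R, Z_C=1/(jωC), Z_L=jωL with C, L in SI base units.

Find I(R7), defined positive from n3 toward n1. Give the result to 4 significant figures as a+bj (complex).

Apply KCL at each of the 3 non-ground nodes and solve the resulting linear system.
Node n1: branches {I1, R2, L1, C2, C3, L2, R7, L3} → V_1 = -0.02646-0.1542j
Node n2: branches {C1, R1, I1, R2, R3, R4, R5, I3, V1} → V_2 = -2.931-0.1878j
Node n3: branches {C1, L1, I2, R3, R4, C2, C3, I3, R6, R7, C4, V1} → V_3 = 0.3586-0.1878j
Source currents: i(V1)=1.378-0.9247j

0.1203-0.01050j A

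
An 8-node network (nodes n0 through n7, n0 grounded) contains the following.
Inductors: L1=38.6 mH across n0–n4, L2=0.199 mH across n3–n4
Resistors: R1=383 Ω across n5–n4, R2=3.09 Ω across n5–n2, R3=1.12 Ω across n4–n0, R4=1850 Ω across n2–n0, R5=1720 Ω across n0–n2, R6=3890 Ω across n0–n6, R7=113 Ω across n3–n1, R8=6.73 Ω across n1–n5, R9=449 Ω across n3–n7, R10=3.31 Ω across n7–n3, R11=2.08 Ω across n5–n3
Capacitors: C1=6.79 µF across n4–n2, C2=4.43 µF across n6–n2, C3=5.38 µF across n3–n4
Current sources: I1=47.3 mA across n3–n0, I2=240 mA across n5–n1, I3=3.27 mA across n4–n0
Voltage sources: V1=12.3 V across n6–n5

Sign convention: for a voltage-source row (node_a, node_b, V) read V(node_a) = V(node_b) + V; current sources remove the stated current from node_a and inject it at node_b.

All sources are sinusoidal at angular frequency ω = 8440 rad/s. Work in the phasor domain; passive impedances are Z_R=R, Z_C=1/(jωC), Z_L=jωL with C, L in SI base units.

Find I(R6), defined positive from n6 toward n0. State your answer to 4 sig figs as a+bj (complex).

Element admittances at ω=8440 rad/s:
  Y(L1) = 0.000-0.003070j S between n0,n4
  Y(R1) = 0.002611+0.000j S between n5,n4
  Y(R2) = 0.3236+0.000j S between n5,n2
  Y(C1) = 0.000+0.05731j S between n4,n2
  I1: injects 0.0473 A into n0 (from n3)
  Y(R3) = 0.8929+0.000j S between n4,n0
  I2: injects 0.24 A into n1 (from n5)
  Y(R4) = 0.0005405+0.000j S between n2,n0
  Y(R5) = 0.0005814+0.000j S between n0,n2
  Y(R6) = 0.0002571+0.000j S between n0,n6
  Y(L2) = 0.000-0.5954j S between n3,n4
  Y(C2) = 0.000+0.03739j S between n6,n2
  I3: injects 0.00327 A into n0 (from n4)
  Y(C3) = 0.000+0.04541j S between n3,n4
  Y(R7) = 0.008850+0.000j S between n3,n1
  Y(R8) = 0.1486+0.000j S between n1,n5
  Y(R9) = 0.002227+0.000j S between n3,n7
  Y(R10) = 0.3021+0.000j S between n7,n3
  Y(R11) = 0.4808+0.000j S between n5,n3
  V1: constraint V(n6)−V(n5) = 12.3
Assemble and solve the 8×8 MNA system:
  V(n1)=1.626-0.02689j  V(n2)=0.4755+1.249j  V(n3)=-0.002526+0.03496j  V(n4)=-0.06080-0.001769j  V(n5)=0.1079-0.03057j  V(n6)=12.41-0.03057j  V(n7)=-0.002526+0.03496j
  i(V1)=-0.05102-0.4461j

0.003190-7.859e-06j A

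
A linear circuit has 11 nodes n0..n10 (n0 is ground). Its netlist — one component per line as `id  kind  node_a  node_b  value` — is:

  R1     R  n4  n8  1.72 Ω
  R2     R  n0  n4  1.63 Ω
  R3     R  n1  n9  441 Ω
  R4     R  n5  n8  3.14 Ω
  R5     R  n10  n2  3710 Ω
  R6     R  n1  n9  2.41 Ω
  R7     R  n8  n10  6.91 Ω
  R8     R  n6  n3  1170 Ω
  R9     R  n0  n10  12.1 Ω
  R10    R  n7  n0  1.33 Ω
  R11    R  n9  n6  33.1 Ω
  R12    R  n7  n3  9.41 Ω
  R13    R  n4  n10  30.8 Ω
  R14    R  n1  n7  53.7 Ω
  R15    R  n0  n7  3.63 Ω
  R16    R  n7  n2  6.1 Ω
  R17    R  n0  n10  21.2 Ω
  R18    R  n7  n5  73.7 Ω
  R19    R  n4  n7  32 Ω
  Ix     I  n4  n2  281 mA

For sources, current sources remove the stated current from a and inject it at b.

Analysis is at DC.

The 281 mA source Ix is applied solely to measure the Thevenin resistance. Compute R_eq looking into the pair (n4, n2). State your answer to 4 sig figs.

R_eq = 8.293 Ω

Apply KCL at each of the 10 non-ground nodes and solve the resulting linear system.
Node n1: branches {R3, R6, R14} → V_1 = 0.2468
Node n2: branches {R5, R16, Ix} → V_2 = 1.957
Node n3: branches {R8, R12} → V_3 = 0.2468
Node n4: branches {R1, R2, R13, R19, Ix} → V_4 = -0.3729
Node n5: branches {R4, R18} → V_5 = -0.3030
Node n6: branches {R8, R11} → V_6 = 0.2468
Node n7: branches {R10, R12, R14, R15, R16, R18, R19} → V_7 = 0.2468
Node n8: branches {R1, R4, R7} → V_8 = -0.3264
Node n9: branches {R3, R6, R11} → V_9 = 0.2468
Node n10: branches {R5, R7, R9, R13, R17} → V_10 = -0.1914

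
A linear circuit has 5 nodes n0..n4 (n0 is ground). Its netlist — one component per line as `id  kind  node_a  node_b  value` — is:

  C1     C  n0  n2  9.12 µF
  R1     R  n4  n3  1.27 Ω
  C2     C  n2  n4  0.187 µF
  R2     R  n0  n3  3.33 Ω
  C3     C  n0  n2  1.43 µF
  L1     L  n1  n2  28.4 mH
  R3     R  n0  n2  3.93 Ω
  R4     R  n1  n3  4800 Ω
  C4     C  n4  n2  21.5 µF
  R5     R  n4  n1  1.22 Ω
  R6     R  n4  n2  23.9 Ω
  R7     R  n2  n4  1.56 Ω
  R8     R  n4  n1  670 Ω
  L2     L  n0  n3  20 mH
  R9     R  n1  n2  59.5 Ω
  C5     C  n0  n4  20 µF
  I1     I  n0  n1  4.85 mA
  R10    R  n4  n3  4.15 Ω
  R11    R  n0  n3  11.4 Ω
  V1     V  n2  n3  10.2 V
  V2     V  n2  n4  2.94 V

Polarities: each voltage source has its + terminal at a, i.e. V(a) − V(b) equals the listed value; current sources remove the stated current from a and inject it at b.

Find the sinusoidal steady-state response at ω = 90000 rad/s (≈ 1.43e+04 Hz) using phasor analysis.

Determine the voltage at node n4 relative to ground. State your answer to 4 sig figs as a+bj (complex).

Element admittances at ω=90000 rad/s:
  Y(C1) = 0.000+0.8208j S between n0,n2
  Y(R1) = 0.7874+0.000j S between n4,n3
  Y(C2) = 0.000+0.01683j S between n2,n4
  Y(R2) = 0.3003+0.000j S between n0,n3
  Y(C3) = 0.000+0.1287j S between n0,n2
  Y(L1) = 0.000-0.0003912j S between n1,n2
  Y(R3) = 0.2545+0.000j S between n0,n2
  Y(R4) = 0.0002083+0.000j S between n1,n3
  Y(C4) = 0.000+1.935j S between n4,n2
  Y(R5) = 0.8197+0.000j S between n4,n1
  Y(R6) = 0.04184+0.000j S between n4,n2
  Y(R7) = 0.6410+0.000j S between n2,n4
  Y(R8) = 0.001493+0.000j S between n4,n1
  Y(L2) = 0.000-0.0005556j S between n0,n3
  Y(R9) = 0.01681+0.000j S between n1,n2
  Y(C5) = 0.000+1.800j S between n0,n4
  I1: injects 0.00485 A into n1 (from n0)
  Y(R10) = 0.2410+0.000j S between n4,n3
  Y(R11) = 0.08772+0.000j S between n0,n3
  V1: constraint V(n2)−V(n3) = 10.2
  V2: constraint V(n2)−V(n4) = 2.94
Assemble and solve the 6×6 MNA system:
  V(n1)=-0.7342-0.9420j  V(n2)=2.143-0.9407j  V(n3)=-8.057-0.9407j  V(n4)=-0.7971-0.9407j
  i(V1)=-10.59-0.3605j  i(V2)=7.100-7.172j

-0.7971-0.9407j V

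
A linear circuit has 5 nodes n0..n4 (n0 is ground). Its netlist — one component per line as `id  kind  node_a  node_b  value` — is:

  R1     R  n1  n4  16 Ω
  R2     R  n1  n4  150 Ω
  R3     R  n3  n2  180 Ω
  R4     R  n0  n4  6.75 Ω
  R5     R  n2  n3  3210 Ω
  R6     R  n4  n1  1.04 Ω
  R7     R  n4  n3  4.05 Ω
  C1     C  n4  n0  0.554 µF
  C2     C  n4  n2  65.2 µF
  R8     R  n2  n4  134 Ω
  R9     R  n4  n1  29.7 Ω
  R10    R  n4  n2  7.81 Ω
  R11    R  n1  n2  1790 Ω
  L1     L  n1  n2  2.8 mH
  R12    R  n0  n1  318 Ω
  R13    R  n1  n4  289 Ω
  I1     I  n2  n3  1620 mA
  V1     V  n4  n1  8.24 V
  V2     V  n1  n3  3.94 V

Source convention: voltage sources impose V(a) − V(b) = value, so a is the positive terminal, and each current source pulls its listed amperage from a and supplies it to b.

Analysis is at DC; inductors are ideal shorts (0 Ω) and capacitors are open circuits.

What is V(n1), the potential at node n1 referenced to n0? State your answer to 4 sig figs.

MNA unknowns: 4 node voltages V₁..V_4 plus 3 source currents (L1, V1, V2)
R1: Y=0.06250 on G[1,4]
R2: Y=0.006667 on G[1,4]
R3: Y=0.005556 on G[3,2]
R4: Y=0.1481 on G[0,4]
R5: Y=0.0003115 on G[2,3]
R6: Y=0.9615 on G[4,1]
R7: Y=0.2469 on G[4,3]
C1: Y=0.000 on G[4,0]
C2: Y=0.000 on G[4,2]
R8: Y=0.007463 on G[2,4]
R9: Y=0.03367 on G[4,1]
R10: Y=0.1280 on G[4,2]
R11: Y=0.0005587 on G[1,2]
L1: row V1−V2=0, i_L1 at 1,2
R12: Y=0.003145 on G[0,1]
R13: Y=0.003460 on G[1,4]
I1: z[2]−=1.62, z[3]+=1.62
V1: row V4−V1=8.24, i_V1 at 4,1
V2: row V1−V3=3.94, i_V2 at 1,3
solve → V1=-8.069, V2=-8.069, V3=-12.01, V4=0.1713
aux → i_L1=0.5266, i_V1=-12.95, i_V2=-4.651

-8.069 V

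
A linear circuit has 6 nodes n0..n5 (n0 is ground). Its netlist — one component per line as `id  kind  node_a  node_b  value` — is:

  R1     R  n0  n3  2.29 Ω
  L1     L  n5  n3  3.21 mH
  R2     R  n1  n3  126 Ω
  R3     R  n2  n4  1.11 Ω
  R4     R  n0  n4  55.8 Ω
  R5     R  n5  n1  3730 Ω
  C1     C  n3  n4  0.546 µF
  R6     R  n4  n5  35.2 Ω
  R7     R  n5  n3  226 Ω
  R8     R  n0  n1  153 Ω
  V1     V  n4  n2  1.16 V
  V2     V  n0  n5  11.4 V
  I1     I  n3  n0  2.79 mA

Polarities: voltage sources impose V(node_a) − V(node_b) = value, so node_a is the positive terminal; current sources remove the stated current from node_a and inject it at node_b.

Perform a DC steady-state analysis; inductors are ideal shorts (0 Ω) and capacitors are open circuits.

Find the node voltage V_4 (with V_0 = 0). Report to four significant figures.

Apply KCL at each of the 5 non-ground nodes and solve the resulting linear system.
Node n1: branches {R2, R5, R8} → V_1 = -6.345
Node n2: branches {R3, V1} → V_2 = -8.150
Node n3: branches {R1, L1, R2, C1, R7, I1} → V_3 = -11.40
Node n4: branches {R3, R4, C1, R6, V1} → V_4 = -6.990
Node n5: branches {L1, R5, R6, R7, V2} → V_5 = -11.40
Source currents: i(L1)=-5.015, i(V1)=-1.045, i(V2)=-5.142

-6.990 V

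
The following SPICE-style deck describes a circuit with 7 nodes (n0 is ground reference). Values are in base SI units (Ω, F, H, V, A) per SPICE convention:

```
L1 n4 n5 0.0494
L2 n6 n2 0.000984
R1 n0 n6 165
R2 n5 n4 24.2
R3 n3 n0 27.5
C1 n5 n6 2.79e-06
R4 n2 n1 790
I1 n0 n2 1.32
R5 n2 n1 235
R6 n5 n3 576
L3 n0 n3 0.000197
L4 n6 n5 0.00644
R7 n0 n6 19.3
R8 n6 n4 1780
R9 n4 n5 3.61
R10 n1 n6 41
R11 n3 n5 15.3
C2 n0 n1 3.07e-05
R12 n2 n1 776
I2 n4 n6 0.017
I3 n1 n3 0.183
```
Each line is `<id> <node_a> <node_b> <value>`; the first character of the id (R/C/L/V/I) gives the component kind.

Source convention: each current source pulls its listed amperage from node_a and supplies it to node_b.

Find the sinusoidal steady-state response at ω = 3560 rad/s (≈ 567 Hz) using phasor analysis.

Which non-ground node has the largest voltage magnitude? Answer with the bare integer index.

Element admittances at ω=3560 rad/s:
  Y(L1) = 0.000-0.005686j S between n4,n5
  Y(L2) = 0.000-0.2855j S between n6,n2
  Y(R1) = 0.006061+0.000j S between n0,n6
  Y(R2) = 0.04132+0.000j S between n5,n4
  Y(R3) = 0.03636+0.000j S between n3,n0
  Y(C1) = 0.000+0.009932j S between n5,n6
  Y(R4) = 0.001266+0.000j S between n2,n1
  I1: injects 1.32 A into n2 (from n0)
  Y(R5) = 0.004255+0.000j S between n2,n1
  Y(R6) = 0.001736+0.000j S between n5,n3
  Y(L3) = 0.000-1.426j S between n0,n3
  Y(L4) = 0.000-0.04362j S between n6,n5
  Y(R7) = 0.05181+0.000j S between n0,n6
  Y(R8) = 0.0005618+0.000j S between n6,n4
  Y(R9) = 0.2770+0.000j S between n4,n5
  Y(R10) = 0.02439+0.000j S between n1,n6
  Y(R11) = 0.06536+0.000j S between n3,n5
  Y(C2) = 0.000+0.1093j S between n0,n1
  Y(R12) = 0.001289+0.000j S between n2,n1
  I2: injects 0.017 A into n6 (from n4)
  I3: injects 0.183 A into n3 (from n1)
Assemble and solve the 6×6 MNA system:
  V(n1)=1.462-1.583j  V(n2)=13.03+6.936j  V(n3)=0.2242+0.2779j  V(n4)=3.488-4.324j  V(n5)=3.525-4.335j  V(n6)=12.83+2.588j

2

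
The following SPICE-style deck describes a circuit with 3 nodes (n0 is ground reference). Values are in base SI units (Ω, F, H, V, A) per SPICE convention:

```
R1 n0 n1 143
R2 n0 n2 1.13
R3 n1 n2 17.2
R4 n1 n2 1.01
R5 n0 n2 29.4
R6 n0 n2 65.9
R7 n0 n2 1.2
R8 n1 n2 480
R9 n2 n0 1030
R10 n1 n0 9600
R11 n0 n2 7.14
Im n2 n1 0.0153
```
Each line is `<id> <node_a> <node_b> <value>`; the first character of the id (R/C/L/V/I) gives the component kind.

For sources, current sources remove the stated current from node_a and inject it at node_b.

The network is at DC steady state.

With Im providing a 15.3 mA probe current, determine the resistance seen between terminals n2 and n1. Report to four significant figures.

Apply KCL at each of the 2 non-ground nodes and solve the resulting linear system.
Node n1: branches {R1, R3, R4, R8, R10, Im} → V_1 = 0.01442
Node n2: branches {R2, R3, R4, R5, R6, R7, R8, R9, R11, Im} → V_2 = -5.361e-05

R_eq = 0.9457 Ω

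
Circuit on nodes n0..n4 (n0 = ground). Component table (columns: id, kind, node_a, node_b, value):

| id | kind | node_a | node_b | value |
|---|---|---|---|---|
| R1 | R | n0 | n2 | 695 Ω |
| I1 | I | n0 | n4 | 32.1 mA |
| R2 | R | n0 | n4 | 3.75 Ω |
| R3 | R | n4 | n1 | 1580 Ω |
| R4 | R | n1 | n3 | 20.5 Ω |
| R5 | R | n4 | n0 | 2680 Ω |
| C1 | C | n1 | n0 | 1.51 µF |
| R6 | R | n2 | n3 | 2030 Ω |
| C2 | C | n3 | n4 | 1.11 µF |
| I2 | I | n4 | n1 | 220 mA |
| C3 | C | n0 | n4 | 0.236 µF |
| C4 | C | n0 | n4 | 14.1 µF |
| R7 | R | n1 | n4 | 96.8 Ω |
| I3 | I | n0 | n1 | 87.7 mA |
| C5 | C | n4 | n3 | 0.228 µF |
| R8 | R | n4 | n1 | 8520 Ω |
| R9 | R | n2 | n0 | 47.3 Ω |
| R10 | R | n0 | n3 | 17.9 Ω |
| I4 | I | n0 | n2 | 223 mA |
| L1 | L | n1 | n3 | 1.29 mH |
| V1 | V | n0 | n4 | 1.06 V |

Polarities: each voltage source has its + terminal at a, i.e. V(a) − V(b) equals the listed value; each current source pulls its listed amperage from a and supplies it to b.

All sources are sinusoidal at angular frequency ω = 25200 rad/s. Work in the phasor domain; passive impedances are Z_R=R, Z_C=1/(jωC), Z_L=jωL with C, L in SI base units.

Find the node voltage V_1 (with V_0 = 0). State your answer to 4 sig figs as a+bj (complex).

Apply KCL at each of the 4 non-ground nodes and solve the resulting linear system.
Node n1: branches {R3, R4, C1, I2, R7, I3, R8, L1} → V_1 = 3.653-3.188j
Node n2: branches {R1, R6, R9, I4} → V_2 = 9.680-0.06209j
Node n3: branches {R4, R6, C2, C5, R10, L1} → V_3 = 0.7256-2.908j
Node n4: branches {I1, R2, R3, R5, C2, I2, C3, C4, R7, C5, R8, V1} → V_4 = -1.060+0.000j
Source currents: i(V1)=-0.2454-0.4078j

3.653-3.188j V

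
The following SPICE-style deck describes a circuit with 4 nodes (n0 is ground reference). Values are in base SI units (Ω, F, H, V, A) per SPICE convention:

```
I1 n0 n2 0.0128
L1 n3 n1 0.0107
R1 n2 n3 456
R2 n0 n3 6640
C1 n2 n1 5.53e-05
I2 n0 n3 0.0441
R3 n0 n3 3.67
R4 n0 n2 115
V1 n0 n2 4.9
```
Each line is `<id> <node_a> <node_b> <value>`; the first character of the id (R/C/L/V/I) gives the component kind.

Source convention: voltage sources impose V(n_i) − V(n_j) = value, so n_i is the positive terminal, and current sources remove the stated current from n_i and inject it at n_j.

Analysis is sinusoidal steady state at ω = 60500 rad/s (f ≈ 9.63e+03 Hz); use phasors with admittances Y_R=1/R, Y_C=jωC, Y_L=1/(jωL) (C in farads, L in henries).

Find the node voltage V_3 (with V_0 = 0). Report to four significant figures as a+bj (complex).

0.1212+0.02824j V

MNA unknowns: 3 node voltages V₁..V_3 plus 1 source current (V1)
I1: z[0]−=0.0128, z[2]+=0.0128
L1: Y=0.000-0.001545j on G[3,1]
R1: Y=0.002193+0.000j on G[2,3]
R2: Y=0.0001506+0.000j on G[0,3]
C1: Y=0.000+3.346j on G[2,1]
I2: z[0]−=0.0441, z[3]+=0.0441
R3: Y=0.2725+0.000j on G[0,3]
R4: Y=0.008696+0.000j on G[0,2]
V1: row V0−V2=4.9, i_V1 at 0,2
solve → V1=-4.902-1.304e-05j, V2=-4.900+0.000j, V3=0.1212+0.02824j
aux → i_V1=-0.06646+0.007698j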